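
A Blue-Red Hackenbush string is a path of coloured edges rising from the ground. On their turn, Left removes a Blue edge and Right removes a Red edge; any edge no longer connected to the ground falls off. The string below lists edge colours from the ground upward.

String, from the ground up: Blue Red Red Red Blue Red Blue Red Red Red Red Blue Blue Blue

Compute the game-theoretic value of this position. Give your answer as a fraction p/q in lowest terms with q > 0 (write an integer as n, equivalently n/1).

Recurse on prefixes of the 14-edge string Blue Red Red Red Blue Red Blue Red Red Red Red Blue Blue Blue:
1 of 14 · B · max L 0 · min R +∞ => 1
2 of 14 · BR · max L 0 · min R 1 => 1/2
3 of 14 · BRR · max L 0 · min R 1/2 => 1/4
4 of 14 · BRRR · max L 0 · min R 1/4 => 1/8
5 of 14 · BRRRB · max L 1/8 · min R 1/4 => 3/16
6 of 14 · BRRRBR · max L 1/8 · min R 3/16 => 5/32
7 of 14 · BRRRBRB · max L 5/32 · min R 3/16 => 11/64
8 of 14 · BRRRBRBR · max L 5/32 · min R 11/64 => 21/128
9 of 14 · BRRRBRBRR · max L 5/32 · min R 21/128 => 41/256
10 of 14 · BRRRBRBRRR · max L 5/32 · min R 41/256 => 81/512
11 of 14 · BRRRBRBRRRR · max L 5/32 · min R 81/512 => 161/1024
12 of 14 · BRRRBRBRRRRB · max L 161/1024 · min R 81/512 => 323/2048
13 of 14 · BRRRBRBRRRRBB · max L 323/2048 · min R 81/512 => 647/4096
14 of 14 · BRRRBRBRRRRBBB · max L 647/4096 · min R 81/512 => 1295/8192

1295/8192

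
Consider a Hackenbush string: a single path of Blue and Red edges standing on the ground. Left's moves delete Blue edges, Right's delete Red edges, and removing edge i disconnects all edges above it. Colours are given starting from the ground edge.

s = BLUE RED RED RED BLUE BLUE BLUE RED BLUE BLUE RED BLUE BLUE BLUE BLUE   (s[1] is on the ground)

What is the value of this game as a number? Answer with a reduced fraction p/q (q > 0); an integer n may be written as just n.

Recurse on prefixes of the 15-edge string BLUE RED RED RED BLUE BLUE BLUE RED BLUE BLUE RED BLUE BLUE BLUE BLUE:
edge 1 of 15 (BLUE): { 0 | none } -> 1
edge 2 of 15 (RED): { 0 | 1 } -> 1/2
edge 3 of 15 (RED): { 0 | 1/2, 1 } -> 1/4
edge 4 of 15 (RED): { 0 | 1/4, 1/2, 1 } -> 1/8
edge 5 of 15 (BLUE): { 0, 1/8 | 1/4, 1/2, 1 } -> 3/16
edge 6 of 15 (BLUE): { 0, 1/8, 3/16 | 1/4, 1/2, 1 } -> 7/32
edge 7 of 15 (BLUE): { 0, 1/8, 3/16, 7/32 | 1/4, 1/2, 1 } -> 15/64
edge 8 of 15 (RED): { 0, 1/8, 3/16, 7/32 | 15/64, 1/4, 1/2, 1 } -> 29/128
edge 9 of 15 (BLUE): { 0, 1/8, 3/16, 7/32, 29/128 | 15/64, 1/4, 1/2, 1 } -> 59/256
edge 10 of 15 (BLUE): { 0, 1/8, 3/16, 7/32, 29/128, 59/256 | 15/64, 1/4, 1/2, 1 } -> 119/512
edge 11 of 15 (RED): { 0, 1/8, 3/16, 7/32, 29/128, 59/256 | 119/512, 15/64, 1/4, 1/2, 1 } -> 237/1024
edge 12 of 15 (BLUE): { 0, 1/8, 3/16, 7/32, 29/128, 59/256, 237/1024 | 119/512, 15/64, 1/4, 1/2, 1 } -> 475/2048
edge 13 of 15 (BLUE): { 0, 1/8, 3/16, 7/32, 29/128, 59/256, 237/1024, 475/2048 | 119/512, 15/64, 1/4, 1/2, 1 } -> 951/4096
edge 14 of 15 (BLUE): { 0, 1/8, 3/16, 7/32, 29/128, 59/256, 237/1024, 475/2048, 951/4096 | 119/512, 15/64, 1/4, 1/2, 1 } -> 1903/8192
edge 15 of 15 (BLUE): { 0, 1/8, 3/16, 7/32, 29/128, 59/256, 237/1024, 475/2048, 951/4096, 1903/8192 | 119/512, 15/64, 1/4, 1/2, 1 } -> 3807/16384

3807/16384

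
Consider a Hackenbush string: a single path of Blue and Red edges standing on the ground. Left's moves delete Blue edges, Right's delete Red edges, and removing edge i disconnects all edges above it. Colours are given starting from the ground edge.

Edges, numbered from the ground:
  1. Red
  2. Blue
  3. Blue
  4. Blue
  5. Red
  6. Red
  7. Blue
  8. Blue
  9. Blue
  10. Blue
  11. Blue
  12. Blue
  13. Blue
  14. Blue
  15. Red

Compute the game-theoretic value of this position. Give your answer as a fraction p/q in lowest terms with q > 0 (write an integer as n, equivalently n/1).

Recurse on prefixes of the 15-edge string Red Blue Blue Blue Red Red Blue Blue Blue Blue Blue Blue Blue Blue Red:
edge 1 of 15 (Red): { (no moves) | 0 } so -1
edge 2 of 15 (Blue): { -1 | 0 } so -1/2
edge 3 of 15 (Blue): { -1 -1/2 | 0 } so -1/4
edge 4 of 15 (Blue): { -1 -1/2 -1/4 | 0 } so -1/8
edge 5 of 15 (Red): { -1 -1/2 -1/4 | -1/8 0 } so -3/16
edge 6 of 15 (Red): { -1 -1/2 -1/4 | -3/16 -1/8 0 } so -7/32
edge 7 of 15 (Blue): { -1 -1/2 -1/4 -7/32 | -3/16 -1/8 0 } so -13/64
edge 8 of 15 (Blue): { -1 -1/2 -1/4 -7/32 -13/64 | -3/16 -1/8 0 } so -25/128
edge 9 of 15 (Blue): { -1 -1/2 -1/4 -7/32 -13/64 -25/128 | -3/16 -1/8 0 } so -49/256
edge 10 of 15 (Blue): { -1 -1/2 -1/4 -7/32 -13/64 -25/128 -49/256 | -3/16 -1/8 0 } so -97/512
edge 11 of 15 (Blue): { -1 -1/2 -1/4 -7/32 -13/64 -25/128 -49/256 -97/512 | -3/16 -1/8 0 } so -193/1024
edge 12 of 15 (Blue): { -1 -1/2 -1/4 -7/32 -13/64 -25/128 -49/256 -97/512 -193/1024 | -3/16 -1/8 0 } so -385/2048
edge 13 of 15 (Blue): { -1 -1/2 -1/4 -7/32 -13/64 -25/128 -49/256 -97/512 -193/1024 -385/2048 | -3/16 -1/8 0 } so -769/4096
edge 14 of 15 (Blue): { -1 -1/2 -1/4 -7/32 -13/64 -25/128 -49/256 -97/512 -193/1024 -385/2048 -769/4096 | -3/16 -1/8 0 } so -1537/8192
edge 15 of 15 (Red): { -1 -1/2 -1/4 -7/32 -13/64 -25/128 -49/256 -97/512 -193/1024 -385/2048 -769/4096 | -1537/8192 -3/16 -1/8 0 } so -3075/16384

-3075/16384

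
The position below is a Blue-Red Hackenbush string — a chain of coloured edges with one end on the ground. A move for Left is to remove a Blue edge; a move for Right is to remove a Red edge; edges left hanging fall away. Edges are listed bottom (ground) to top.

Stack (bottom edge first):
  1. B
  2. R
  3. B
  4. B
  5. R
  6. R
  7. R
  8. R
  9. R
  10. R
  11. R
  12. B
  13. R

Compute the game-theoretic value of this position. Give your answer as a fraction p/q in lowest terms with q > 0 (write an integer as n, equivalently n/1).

G(B) = { 0 | none } = 1
G(BR) = { 0 | 1 } = 1/2
G(BRB) = { 0 1/2 | 1 } = 3/4
G(BRBB) = { 0 1/2 3/4 | 1 } = 7/8
G(BRBBR) = { 0 1/2 3/4 | 7/8 1 } = 13/16
G(BRBBRR) = { 0 1/2 3/4 | 13/16 7/8 1 } = 25/32
G(BRBBRRR) = { 0 1/2 3/4 | 25/32 13/16 7/8 1 } = 49/64
G(BRBBRRRR) = { 0 1/2 3/4 | 49/64 25/32 13/16 7/8 1 } = 97/128
G(BRBBRRRRR) = { 0 1/2 3/4 | 97/128 49/64 25/32 13/16 7/8 1 } = 193/256
G(BRBBRRRRRR) = { 0 1/2 3/4 | 193/256 97/128 49/64 25/32 13/16 7/8 1 } = 385/512
G(BRBBRRRRRRR) = { 0 1/2 3/4 | 385/512 193/256 97/128 49/64 25/32 13/16 7/8 1 } = 769/1024
G(BRBBRRRRRRRB) = { 0 1/2 3/4 769/1024 | 385/512 193/256 97/128 49/64 25/32 13/16 7/8 1 } = 1539/2048
G(BRBBRRRRRRRBR) = { 0 1/2 3/4 769/1024 | 1539/2048 385/512 193/256 97/128 49/64 25/32 13/16 7/8 1 } = 3077/4096

3077/4096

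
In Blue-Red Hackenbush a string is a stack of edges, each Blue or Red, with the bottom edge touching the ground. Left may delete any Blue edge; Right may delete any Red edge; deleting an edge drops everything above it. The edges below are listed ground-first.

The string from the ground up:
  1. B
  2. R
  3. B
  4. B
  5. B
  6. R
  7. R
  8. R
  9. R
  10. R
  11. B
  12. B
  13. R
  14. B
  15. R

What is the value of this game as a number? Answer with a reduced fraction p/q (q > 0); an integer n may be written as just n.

14389/16384

1 of 15 · B · max L 0 · min R +∞ gives 1
2 of 15 · BR · max L 0 · min R 1 gives 1/2
3 of 15 · BRB · max L 1/2 · min R 1 gives 3/4
4 of 15 · BRBB · max L 3/4 · min R 1 gives 7/8
5 of 15 · BRBBB · max L 7/8 · min R 1 gives 15/16
6 of 15 · BRBBBR · max L 7/8 · min R 15/16 gives 29/32
7 of 15 · BRBBBRR · max L 7/8 · min R 29/32 gives 57/64
8 of 15 · BRBBBRRR · max L 7/8 · min R 57/64 gives 113/128
9 of 15 · BRBBBRRRR · max L 7/8 · min R 113/128 gives 225/256
10 of 15 · BRBBBRRRRR · max L 7/8 · min R 225/256 gives 449/512
11 of 15 · BRBBBRRRRRB · max L 449/512 · min R 225/256 gives 899/1024
12 of 15 · BRBBBRRRRRBB · max L 899/1024 · min R 225/256 gives 1799/2048
13 of 15 · BRBBBRRRRRBBR · max L 899/1024 · min R 1799/2048 gives 3597/4096
14 of 15 · BRBBBRRRRRBBRB · max L 3597/4096 · min R 1799/2048 gives 7195/8192
15 of 15 · BRBBBRRRRRBBRBR · max L 3597/4096 · min R 7195/8192 gives 14389/16384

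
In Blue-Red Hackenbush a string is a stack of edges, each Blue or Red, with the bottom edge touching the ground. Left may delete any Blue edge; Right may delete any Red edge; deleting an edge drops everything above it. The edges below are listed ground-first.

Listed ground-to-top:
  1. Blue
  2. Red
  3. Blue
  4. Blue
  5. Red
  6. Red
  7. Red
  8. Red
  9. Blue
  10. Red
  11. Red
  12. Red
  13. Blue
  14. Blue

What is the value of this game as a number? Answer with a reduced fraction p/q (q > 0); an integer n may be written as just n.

6215/8192

Prefix values for Blue Red Blue Blue Red Red Red Red Blue Red Red Red Blue Blue via {L|R} + simplicity:
1 of 14 · B · max L 0 · min R +∞ = 1
2 of 14 · BR · max L 0 · min R 1 = 1/2
3 of 14 · BRB · max L 1/2 · min R 1 = 3/4
4 of 14 · BRBB · max L 3/4 · min R 1 = 7/8
5 of 14 · BRBBR · max L 3/4 · min R 7/8 = 13/16
6 of 14 · BRBBRR · max L 3/4 · min R 13/16 = 25/32
7 of 14 · BRBBRRR · max L 3/4 · min R 25/32 = 49/64
8 of 14 · BRBBRRRR · max L 3/4 · min R 49/64 = 97/128
9 of 14 · BRBBRRRRB · max L 97/128 · min R 49/64 = 195/256
10 of 14 · BRBBRRRRBR · max L 97/128 · min R 195/256 = 389/512
11 of 14 · BRBBRRRRBRR · max L 97/128 · min R 389/512 = 777/1024
12 of 14 · BRBBRRRRBRRR · max L 97/128 · min R 777/1024 = 1553/2048
13 of 14 · BRBBRRRRBRRRB · max L 1553/2048 · min R 777/1024 = 3107/4096
14 of 14 · BRBBRRRRBRRRBB · max L 3107/4096 · min R 777/1024 = 6215/8192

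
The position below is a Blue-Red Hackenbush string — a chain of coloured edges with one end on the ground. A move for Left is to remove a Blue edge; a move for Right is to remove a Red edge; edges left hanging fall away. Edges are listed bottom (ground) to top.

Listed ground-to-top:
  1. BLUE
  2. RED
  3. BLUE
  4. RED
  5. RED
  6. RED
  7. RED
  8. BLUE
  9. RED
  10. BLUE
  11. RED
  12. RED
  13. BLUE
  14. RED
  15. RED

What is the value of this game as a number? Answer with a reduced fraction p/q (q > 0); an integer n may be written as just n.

8521/16384

B: Left { 0 }, Right { none } ⇒ simplest 1
BR: Left { 0 }, Right { 1 } ⇒ simplest 1/2
BRB: Left { 0, 1/2 }, Right { 1 } ⇒ simplest 3/4
BRBR: Left { 0, 1/2 }, Right { 3/4, 1 } ⇒ simplest 5/8
BRBRR: Left { 0, 1/2 }, Right { 5/8, 3/4, 1 } ⇒ simplest 9/16
BRBRRR: Left { 0, 1/2 }, Right { 9/16, 5/8, 3/4, 1 } ⇒ simplest 17/32
BRBRRRR: Left { 0, 1/2 }, Right { 17/32, 9/16, 5/8, 3/4, 1 } ⇒ simplest 33/64
BRBRRRRB: Left { 0, 1/2, 33/64 }, Right { 17/32, 9/16, 5/8, 3/4, 1 } ⇒ simplest 67/128
BRBRRRRBR: Left { 0, 1/2, 33/64 }, Right { 67/128, 17/32, 9/16, 5/8, 3/4, 1 } ⇒ simplest 133/256
BRBRRRRBRB: Left { 0, 1/2, 33/64, 133/256 }, Right { 67/128, 17/32, 9/16, 5/8, 3/4, 1 } ⇒ simplest 267/512
BRBRRRRBRBR: Left { 0, 1/2, 33/64, 133/256 }, Right { 267/512, 67/128, 17/32, 9/16, 5/8, 3/4, 1 } ⇒ simplest 533/1024
BRBRRRRBRBRR: Left { 0, 1/2, 33/64, 133/256 }, Right { 533/1024, 267/512, 67/128, 17/32, 9/16, 5/8, 3/4, 1 } ⇒ simplest 1065/2048
BRBRRRRBRBRRB: Left { 0, 1/2, 33/64, 133/256, 1065/2048 }, Right { 533/1024, 267/512, 67/128, 17/32, 9/16, 5/8, 3/4, 1 } ⇒ simplest 2131/4096
BRBRRRRBRBRRBR: Left { 0, 1/2, 33/64, 133/256, 1065/2048 }, Right { 2131/4096, 533/1024, 267/512, 67/128, 17/32, 9/16, 5/8, 3/4, 1 } ⇒ simplest 4261/8192
BRBRRRRBRBRRBRR: Left { 0, 1/2, 33/64, 133/256, 1065/2048 }, Right { 4261/8192, 2131/4096, 533/1024, 267/512, 67/128, 17/32, 9/16, 5/8, 3/4, 1 } ⇒ simplest 8521/16384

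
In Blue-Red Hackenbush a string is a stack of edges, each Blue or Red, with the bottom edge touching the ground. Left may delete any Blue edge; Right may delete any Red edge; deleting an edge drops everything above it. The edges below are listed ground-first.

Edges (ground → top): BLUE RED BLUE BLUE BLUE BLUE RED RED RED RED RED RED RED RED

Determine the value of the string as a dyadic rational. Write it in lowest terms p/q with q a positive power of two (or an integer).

7681/8192

Prefix values for BLUE RED BLUE BLUE BLUE BLUE RED RED RED RED RED RED RED RED via {L|R} + simplicity:
edge 1 of 14 (BLUE): { 0 | (no moves) } gives 1
edge 2 of 14 (RED): { 0 | 1 } gives 1/2
edge 3 of 14 (BLUE): { 0, 1/2 | 1 } gives 3/4
edge 4 of 14 (BLUE): { 0, 1/2, 3/4 | 1 } gives 7/8
edge 5 of 14 (BLUE): { 0, 1/2, 3/4, 7/8 | 1 } gives 15/16
edge 6 of 14 (BLUE): { 0, 1/2, 3/4, 7/8, 15/16 | 1 } gives 31/32
edge 7 of 14 (RED): { 0, 1/2, 3/4, 7/8, 15/16 | 31/32, 1 } gives 61/64
edge 8 of 14 (RED): { 0, 1/2, 3/4, 7/8, 15/16 | 61/64, 31/32, 1 } gives 121/128
edge 9 of 14 (RED): { 0, 1/2, 3/4, 7/8, 15/16 | 121/128, 61/64, 31/32, 1 } gives 241/256
edge 10 of 14 (RED): { 0, 1/2, 3/4, 7/8, 15/16 | 241/256, 121/128, 61/64, 31/32, 1 } gives 481/512
edge 11 of 14 (RED): { 0, 1/2, 3/4, 7/8, 15/16 | 481/512, 241/256, 121/128, 61/64, 31/32, 1 } gives 961/1024
edge 12 of 14 (RED): { 0, 1/2, 3/4, 7/8, 15/16 | 961/1024, 481/512, 241/256, 121/128, 61/64, 31/32, 1 } gives 1921/2048
edge 13 of 14 (RED): { 0, 1/2, 3/4, 7/8, 15/16 | 1921/2048, 961/1024, 481/512, 241/256, 121/128, 61/64, 31/32, 1 } gives 3841/4096
edge 14 of 14 (RED): { 0, 1/2, 3/4, 7/8, 15/16 | 3841/4096, 1921/2048, 961/1024, 481/512, 241/256, 121/128, 61/64, 31/32, 1 } gives 7681/8192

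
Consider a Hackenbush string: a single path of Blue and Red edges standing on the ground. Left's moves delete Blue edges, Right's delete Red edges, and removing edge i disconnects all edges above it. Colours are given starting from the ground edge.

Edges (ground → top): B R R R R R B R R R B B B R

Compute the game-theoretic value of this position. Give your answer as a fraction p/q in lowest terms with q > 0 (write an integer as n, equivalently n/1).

285/8192

Recurse on prefixes of the 14-edge string B R R R R R B R R R B B B R:
edge 1 of 14 (B): { 0 | (no moves) } ⇒ 1
edge 2 of 14 (R): { 0 | 1 } ⇒ 1/2
edge 3 of 14 (R): { 0 | 1/2; 1 } ⇒ 1/4
edge 4 of 14 (R): { 0 | 1/4; 1/2; 1 } ⇒ 1/8
edge 5 of 14 (R): { 0 | 1/8; 1/4; 1/2; 1 } ⇒ 1/16
edge 6 of 14 (R): { 0 | 1/16; 1/8; 1/4; 1/2; 1 } ⇒ 1/32
edge 7 of 14 (B): { 0; 1/32 | 1/16; 1/8; 1/4; 1/2; 1 } ⇒ 3/64
edge 8 of 14 (R): { 0; 1/32 | 3/64; 1/16; 1/8; 1/4; 1/2; 1 } ⇒ 5/128
edge 9 of 14 (R): { 0; 1/32 | 5/128; 3/64; 1/16; 1/8; 1/4; 1/2; 1 } ⇒ 9/256
edge 10 of 14 (R): { 0; 1/32 | 9/256; 5/128; 3/64; 1/16; 1/8; 1/4; 1/2; 1 } ⇒ 17/512
edge 11 of 14 (B): { 0; 1/32; 17/512 | 9/256; 5/128; 3/64; 1/16; 1/8; 1/4; 1/2; 1 } ⇒ 35/1024
edge 12 of 14 (B): { 0; 1/32; 17/512; 35/1024 | 9/256; 5/128; 3/64; 1/16; 1/8; 1/4; 1/2; 1 } ⇒ 71/2048
edge 13 of 14 (B): { 0; 1/32; 17/512; 35/1024; 71/2048 | 9/256; 5/128; 3/64; 1/16; 1/8; 1/4; 1/2; 1 } ⇒ 143/4096
edge 14 of 14 (R): { 0; 1/32; 17/512; 35/1024; 71/2048 | 143/4096; 9/256; 5/128; 3/64; 1/16; 1/8; 1/4; 1/2; 1 } ⇒ 285/8192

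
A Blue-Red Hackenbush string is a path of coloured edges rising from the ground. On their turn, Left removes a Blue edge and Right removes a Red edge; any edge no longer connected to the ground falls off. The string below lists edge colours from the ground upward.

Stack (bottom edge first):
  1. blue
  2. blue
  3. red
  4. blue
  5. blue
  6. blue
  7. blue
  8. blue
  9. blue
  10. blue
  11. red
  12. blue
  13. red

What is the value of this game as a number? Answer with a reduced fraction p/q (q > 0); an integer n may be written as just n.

1 of 13 · b · max L 0 · min R +∞ so 1
2 of 13 · bb · max L 1 · min R +∞ so 2
3 of 13 · bbr · max L 1 · min R 2 so 3/2
4 of 13 · bbrb · max L 3/2 · min R 2 so 7/4
5 of 13 · bbrbb · max L 7/4 · min R 2 so 15/8
6 of 13 · bbrbbb · max L 15/8 · min R 2 so 31/16
7 of 13 · bbrbbbb · max L 31/16 · min R 2 so 63/32
8 of 13 · bbrbbbbb · max L 63/32 · min R 2 so 127/64
9 of 13 · bbrbbbbbb · max L 127/64 · min R 2 so 255/128
10 of 13 · bbrbbbbbbb · max L 255/128 · min R 2 so 511/256
11 of 13 · bbrbbbbbbbr · max L 255/128 · min R 511/256 so 1021/512
12 of 13 · bbrbbbbbbbrb · max L 1021/512 · min R 511/256 so 2043/1024
13 of 13 · bbrbbbbbbbrbr · max L 1021/512 · min R 2043/1024 so 4085/2048

4085/2048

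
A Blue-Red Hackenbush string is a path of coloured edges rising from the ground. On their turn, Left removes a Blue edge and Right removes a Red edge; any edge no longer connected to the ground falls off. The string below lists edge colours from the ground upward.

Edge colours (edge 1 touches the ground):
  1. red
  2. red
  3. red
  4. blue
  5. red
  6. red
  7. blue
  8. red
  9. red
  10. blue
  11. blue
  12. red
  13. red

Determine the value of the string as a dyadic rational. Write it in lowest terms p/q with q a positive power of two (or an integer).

-2919/1024

edge 1 of 13 (red): { (no moves) | 0 } gives -1
edge 2 of 13 (red): { (no moves) | -1 0 } gives -2
edge 3 of 13 (red): { (no moves) | -2 -1 0 } gives -3
edge 4 of 13 (blue): { -3 | -2 -1 0 } gives -5/2
edge 5 of 13 (red): { -3 | -5/2 -2 -1 0 } gives -11/4
edge 6 of 13 (red): { -3 | -11/4 -5/2 -2 -1 0 } gives -23/8
edge 7 of 13 (blue): { -3 -23/8 | -11/4 -5/2 -2 -1 0 } gives -45/16
edge 8 of 13 (red): { -3 -23/8 | -45/16 -11/4 -5/2 -2 -1 0 } gives -91/32
edge 9 of 13 (red): { -3 -23/8 | -91/32 -45/16 -11/4 -5/2 -2 -1 0 } gives -183/64
edge 10 of 13 (blue): { -3 -23/8 -183/64 | -91/32 -45/16 -11/4 -5/2 -2 -1 0 } gives -365/128
edge 11 of 13 (blue): { -3 -23/8 -183/64 -365/128 | -91/32 -45/16 -11/4 -5/2 -2 -1 0 } gives -729/256
edge 12 of 13 (red): { -3 -23/8 -183/64 -365/128 | -729/256 -91/32 -45/16 -11/4 -5/2 -2 -1 0 } gives -1459/512
edge 13 of 13 (red): { -3 -23/8 -183/64 -365/128 | -1459/512 -729/256 -91/32 -45/16 -11/4 -5/2 -2 -1 0 } gives -2919/1024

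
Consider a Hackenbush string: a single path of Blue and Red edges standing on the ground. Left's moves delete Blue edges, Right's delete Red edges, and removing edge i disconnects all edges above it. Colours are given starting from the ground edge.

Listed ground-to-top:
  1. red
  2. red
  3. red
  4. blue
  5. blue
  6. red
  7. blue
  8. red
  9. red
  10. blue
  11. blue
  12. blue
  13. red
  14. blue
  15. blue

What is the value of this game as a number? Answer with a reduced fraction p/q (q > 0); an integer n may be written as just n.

-9609/4096

edge 1 of 15 (red): { ∅ | 0 } = -1
edge 2 of 15 (red): { ∅ | -1 0 } = -2
edge 3 of 15 (red): { ∅ | -2 -1 0 } = -3
edge 4 of 15 (blue): { -3 | -2 -1 0 } = -5/2
edge 5 of 15 (blue): { -3 -5/2 | -2 -1 0 } = -9/4
edge 6 of 15 (red): { -3 -5/2 | -9/4 -2 -1 0 } = -19/8
edge 7 of 15 (blue): { -3 -5/2 -19/8 | -9/4 -2 -1 0 } = -37/16
edge 8 of 15 (red): { -3 -5/2 -19/8 | -37/16 -9/4 -2 -1 0 } = -75/32
edge 9 of 15 (red): { -3 -5/2 -19/8 | -75/32 -37/16 -9/4 -2 -1 0 } = -151/64
edge 10 of 15 (blue): { -3 -5/2 -19/8 -151/64 | -75/32 -37/16 -9/4 -2 -1 0 } = -301/128
edge 11 of 15 (blue): { -3 -5/2 -19/8 -151/64 -301/128 | -75/32 -37/16 -9/4 -2 -1 0 } = -601/256
edge 12 of 15 (blue): { -3 -5/2 -19/8 -151/64 -301/128 -601/256 | -75/32 -37/16 -9/4 -2 -1 0 } = -1201/512
edge 13 of 15 (red): { -3 -5/2 -19/8 -151/64 -301/128 -601/256 | -1201/512 -75/32 -37/16 -9/4 -2 -1 0 } = -2403/1024
edge 14 of 15 (blue): { -3 -5/2 -19/8 -151/64 -301/128 -601/256 -2403/1024 | -1201/512 -75/32 -37/16 -9/4 -2 -1 0 } = -4805/2048
edge 15 of 15 (blue): { -3 -5/2 -19/8 -151/64 -301/128 -601/256 -2403/1024 -4805/2048 | -1201/512 -75/32 -37/16 -9/4 -2 -1 0 } = -9609/4096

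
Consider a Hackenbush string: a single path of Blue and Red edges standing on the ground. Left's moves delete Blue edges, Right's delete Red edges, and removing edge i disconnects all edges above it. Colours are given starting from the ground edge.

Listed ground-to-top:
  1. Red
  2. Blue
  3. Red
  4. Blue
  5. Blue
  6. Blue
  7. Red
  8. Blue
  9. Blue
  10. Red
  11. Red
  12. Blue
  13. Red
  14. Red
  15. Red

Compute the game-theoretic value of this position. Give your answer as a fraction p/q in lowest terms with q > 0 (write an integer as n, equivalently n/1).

1 of 15 · R · max L −∞ · min R 0 → -1
2 of 15 · RB · max L -1 · min R 0 → -1/2
3 of 15 · RBR · max L -1 · min R -1/2 → -3/4
4 of 15 · RBRB · max L -3/4 · min R -1/2 → -5/8
5 of 15 · RBRBB · max L -5/8 · min R -1/2 → -9/16
6 of 15 · RBRBBB · max L -9/16 · min R -1/2 → -17/32
7 of 15 · RBRBBBR · max L -9/16 · min R -17/32 → -35/64
8 of 15 · RBRBBBRB · max L -35/64 · min R -17/32 → -69/128
9 of 15 · RBRBBBRBB · max L -69/128 · min R -17/32 → -137/256
10 of 15 · RBRBBBRBBR · max L -69/128 · min R -137/256 → -275/512
11 of 15 · RBRBBBRBBRR · max L -69/128 · min R -275/512 → -551/1024
12 of 15 · RBRBBBRBBRRB · max L -551/1024 · min R -275/512 → -1101/2048
13 of 15 · RBRBBBRBBRRBR · max L -551/1024 · min R -1101/2048 → -2203/4096
14 of 15 · RBRBBBRBBRRBRR · max L -551/1024 · min R -2203/4096 → -4407/8192
15 of 15 · RBRBBBRBBRRBRRR · max L -551/1024 · min R -4407/8192 → -8815/16384

-8815/16384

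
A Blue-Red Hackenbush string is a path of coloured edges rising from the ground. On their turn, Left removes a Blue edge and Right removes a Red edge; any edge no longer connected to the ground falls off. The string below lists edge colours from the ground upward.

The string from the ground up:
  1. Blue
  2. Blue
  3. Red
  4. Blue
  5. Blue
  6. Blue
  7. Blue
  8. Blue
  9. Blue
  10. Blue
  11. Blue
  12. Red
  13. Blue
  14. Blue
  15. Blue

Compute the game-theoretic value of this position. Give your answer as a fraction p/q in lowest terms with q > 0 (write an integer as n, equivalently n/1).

step 1: add Blue to get B; options L={ 0 } R={ ∅ } gives 1
step 2: add Blue to get BB; options L={ 0 1 } R={ ∅ } gives 2
step 3: add Red to get BBR; options L={ 0 1 } R={ 2 } gives 3/2
step 4: add Blue to get BBRB; options L={ 0 1 3/2 } R={ 2 } gives 7/4
step 5: add Blue to get BBRBB; options L={ 0 1 3/2 7/4 } R={ 2 } gives 15/8
step 6: add Blue to get BBRBBB; options L={ 0 1 3/2 7/4 15/8 } R={ 2 } gives 31/16
step 7: add Blue to get BBRBBBB; options L={ 0 1 3/2 7/4 15/8 31/16 } R={ 2 } gives 63/32
step 8: add Blue to get BBRBBBBB; options L={ 0 1 3/2 7/4 15/8 31/16 63/32 } R={ 2 } gives 127/64
step 9: add Blue to get BBRBBBBBB; options L={ 0 1 3/2 7/4 15/8 31/16 63/32 127/64 } R={ 2 } gives 255/128
step 10: add Blue to get BBRBBBBBBB; options L={ 0 1 3/2 7/4 15/8 31/16 63/32 127/64 255/128 } R={ 2 } gives 511/256
step 11: add Blue to get BBRBBBBBBBB; options L={ 0 1 3/2 7/4 15/8 31/16 63/32 127/64 255/128 511/256 } R={ 2 } gives 1023/512
step 12: add Red to get BBRBBBBBBBBR; options L={ 0 1 3/2 7/4 15/8 31/16 63/32 127/64 255/128 511/256 } R={ 1023/512 2 } gives 2045/1024
step 13: add Blue to get BBRBBBBBBBBRB; options L={ 0 1 3/2 7/4 15/8 31/16 63/32 127/64 255/128 511/256 2045/1024 } R={ 1023/512 2 } gives 4091/2048
step 14: add Blue to get BBRBBBBBBBBRBB; options L={ 0 1 3/2 7/4 15/8 31/16 63/32 127/64 255/128 511/256 2045/1024 4091/2048 } R={ 1023/512 2 } gives 8183/4096
step 15: add Blue to get BBRBBBBBBBBRBBB; options L={ 0 1 3/2 7/4 15/8 31/16 63/32 127/64 255/128 511/256 2045/1024 4091/2048 8183/4096 } R={ 1023/512 2 } gives 16367/8192

16367/8192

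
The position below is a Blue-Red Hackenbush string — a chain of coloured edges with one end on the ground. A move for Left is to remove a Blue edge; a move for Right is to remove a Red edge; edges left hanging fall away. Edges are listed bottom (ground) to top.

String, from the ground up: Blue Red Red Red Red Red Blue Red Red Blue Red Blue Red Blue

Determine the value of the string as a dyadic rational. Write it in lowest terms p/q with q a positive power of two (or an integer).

B: Left { 0 }, Right { ∅ } so simplest 1
BR: Left { 0 }, Right { 1 } so simplest 1/2
BRR: Left { 0 }, Right { 1/2, 1 } so simplest 1/4
BRRR: Left { 0 }, Right { 1/4, 1/2, 1 } so simplest 1/8
BRRRR: Left { 0 }, Right { 1/8, 1/4, 1/2, 1 } so simplest 1/16
BRRRRR: Left { 0 }, Right { 1/16, 1/8, 1/4, 1/2, 1 } so simplest 1/32
BRRRRRB: Left { 0, 1/32 }, Right { 1/16, 1/8, 1/4, 1/2, 1 } so simplest 3/64
BRRRRRBR: Left { 0, 1/32 }, Right { 3/64, 1/16, 1/8, 1/4, 1/2, 1 } so simplest 5/128
BRRRRRBRR: Left { 0, 1/32 }, Right { 5/128, 3/64, 1/16, 1/8, 1/4, 1/2, 1 } so simplest 9/256
BRRRRRBRRB: Left { 0, 1/32, 9/256 }, Right { 5/128, 3/64, 1/16, 1/8, 1/4, 1/2, 1 } so simplest 19/512
BRRRRRBRRBR: Left { 0, 1/32, 9/256 }, Right { 19/512, 5/128, 3/64, 1/16, 1/8, 1/4, 1/2, 1 } so simplest 37/1024
BRRRRRBRRBRB: Left { 0, 1/32, 9/256, 37/1024 }, Right { 19/512, 5/128, 3/64, 1/16, 1/8, 1/4, 1/2, 1 } so simplest 75/2048
BRRRRRBRRBRBR: Left { 0, 1/32, 9/256, 37/1024 }, Right { 75/2048, 19/512, 5/128, 3/64, 1/16, 1/8, 1/4, 1/2, 1 } so simplest 149/4096
BRRRRRBRRBRBRB: Left { 0, 1/32, 9/256, 37/1024, 149/4096 }, Right { 75/2048, 19/512, 5/128, 3/64, 1/16, 1/8, 1/4, 1/2, 1 } so simplest 299/8192

299/8192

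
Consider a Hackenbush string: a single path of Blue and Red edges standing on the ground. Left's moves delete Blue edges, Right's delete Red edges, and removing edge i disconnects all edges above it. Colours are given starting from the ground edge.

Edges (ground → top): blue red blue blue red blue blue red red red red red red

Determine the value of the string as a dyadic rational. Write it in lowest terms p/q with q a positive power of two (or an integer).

3457/4096

Prefix values for blue red blue blue red blue blue red red red red red red via {L|R} + simplicity:
step 1: add blue to get b; options L={ 0 } R={ — } → 1
step 2: add red to get br; options L={ 0 } R={ 1 } → 1/2
step 3: add blue to get brb; options L={ 0,1/2 } R={ 1 } → 3/4
step 4: add blue to get brbb; options L={ 0,1/2,3/4 } R={ 1 } → 7/8
step 5: add red to get brbbr; options L={ 0,1/2,3/4 } R={ 7/8,1 } → 13/16
step 6: add blue to get brbbrb; options L={ 0,1/2,3/4,13/16 } R={ 7/8,1 } → 27/32
step 7: add blue to get brbbrbb; options L={ 0,1/2,3/4,13/16,27/32 } R={ 7/8,1 } → 55/64
step 8: add red to get brbbrbbr; options L={ 0,1/2,3/4,13/16,27/32 } R={ 55/64,7/8,1 } → 109/128
step 9: add red to get brbbrbbrr; options L={ 0,1/2,3/4,13/16,27/32 } R={ 109/128,55/64,7/8,1 } → 217/256
step 10: add red to get brbbrbbrrr; options L={ 0,1/2,3/4,13/16,27/32 } R={ 217/256,109/128,55/64,7/8,1 } → 433/512
step 11: add red to get brbbrbbrrrr; options L={ 0,1/2,3/4,13/16,27/32 } R={ 433/512,217/256,109/128,55/64,7/8,1 } → 865/1024
step 12: add red to get brbbrbbrrrrr; options L={ 0,1/2,3/4,13/16,27/32 } R={ 865/1024,433/512,217/256,109/128,55/64,7/8,1 } → 1729/2048
step 13: add red to get brbbrbbrrrrrr; options L={ 0,1/2,3/4,13/16,27/32 } R={ 1729/2048,865/1024,433/512,217/256,109/128,55/64,7/8,1 } → 3457/4096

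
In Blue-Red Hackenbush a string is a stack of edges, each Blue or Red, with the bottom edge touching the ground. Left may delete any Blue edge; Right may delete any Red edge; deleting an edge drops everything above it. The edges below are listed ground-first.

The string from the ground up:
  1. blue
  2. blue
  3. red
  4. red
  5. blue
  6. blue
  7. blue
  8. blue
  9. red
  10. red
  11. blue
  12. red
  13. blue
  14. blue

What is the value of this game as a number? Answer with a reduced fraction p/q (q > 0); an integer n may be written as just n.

Prefix values for blue blue red red blue blue blue blue red red blue red blue blue via {L|R} + simplicity:
b: Left { 0 }, Right { (no moves) } ⇒ simplest 1
bb: Left { 0 1 }, Right { (no moves) } ⇒ simplest 2
bbr: Left { 0 1 }, Right { 2 } ⇒ simplest 3/2
bbrr: Left { 0 1 }, Right { 3/2 2 } ⇒ simplest 5/4
bbrrb: Left { 0 1 5/4 }, Right { 3/2 2 } ⇒ simplest 11/8
bbrrbb: Left { 0 1 5/4 11/8 }, Right { 3/2 2 } ⇒ simplest 23/16
bbrrbbb: Left { 0 1 5/4 11/8 23/16 }, Right { 3/2 2 } ⇒ simplest 47/32
bbrrbbbb: Left { 0 1 5/4 11/8 23/16 47/32 }, Right { 3/2 2 } ⇒ simplest 95/64
bbrrbbbbr: Left { 0 1 5/4 11/8 23/16 47/32 }, Right { 95/64 3/2 2 } ⇒ simplest 189/128
bbrrbbbbrr: Left { 0 1 5/4 11/8 23/16 47/32 }, Right { 189/128 95/64 3/2 2 } ⇒ simplest 377/256
bbrrbbbbrrb: Left { 0 1 5/4 11/8 23/16 47/32 377/256 }, Right { 189/128 95/64 3/2 2 } ⇒ simplest 755/512
bbrrbbbbrrbr: Left { 0 1 5/4 11/8 23/16 47/32 377/256 }, Right { 755/512 189/128 95/64 3/2 2 } ⇒ simplest 1509/1024
bbrrbbbbrrbrb: Left { 0 1 5/4 11/8 23/16 47/32 377/256 1509/1024 }, Right { 755/512 189/128 95/64 3/2 2 } ⇒ simplest 3019/2048
bbrrbbbbrrbrbb: Left { 0 1 5/4 11/8 23/16 47/32 377/256 1509/1024 3019/2048 }, Right { 755/512 189/128 95/64 3/2 2 } ⇒ simplest 6039/4096

6039/4096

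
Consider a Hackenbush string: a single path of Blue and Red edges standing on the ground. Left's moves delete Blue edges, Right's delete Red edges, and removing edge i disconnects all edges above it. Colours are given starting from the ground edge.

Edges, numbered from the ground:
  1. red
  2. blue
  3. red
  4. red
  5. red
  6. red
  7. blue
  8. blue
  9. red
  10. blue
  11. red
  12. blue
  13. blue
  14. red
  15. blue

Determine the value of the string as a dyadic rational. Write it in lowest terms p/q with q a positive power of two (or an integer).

-15525/16384

value(r) = { · | 0 } so -1
value(rb) = { -1 | 0 } so -1/2
value(rbr) = { -1 | -1/2,0 } so -3/4
value(rbrr) = { -1 | -3/4,-1/2,0 } so -7/8
value(rbrrr) = { -1 | -7/8,-3/4,-1/2,0 } so -15/16
value(rbrrrr) = { -1 | -15/16,-7/8,-3/4,-1/2,0 } so -31/32
value(rbrrrrb) = { -1,-31/32 | -15/16,-7/8,-3/4,-1/2,0 } so -61/64
value(rbrrrrbb) = { -1,-31/32,-61/64 | -15/16,-7/8,-3/4,-1/2,0 } so -121/128
value(rbrrrrbbr) = { -1,-31/32,-61/64 | -121/128,-15/16,-7/8,-3/4,-1/2,0 } so -243/256
value(rbrrrrbbrb) = { -1,-31/32,-61/64,-243/256 | -121/128,-15/16,-7/8,-3/4,-1/2,0 } so -485/512
value(rbrrrrbbrbr) = { -1,-31/32,-61/64,-243/256 | -485/512,-121/128,-15/16,-7/8,-3/4,-1/2,0 } so -971/1024
value(rbrrrrbbrbrb) = { -1,-31/32,-61/64,-243/256,-971/1024 | -485/512,-121/128,-15/16,-7/8,-3/4,-1/2,0 } so -1941/2048
value(rbrrrrbbrbrbb) = { -1,-31/32,-61/64,-243/256,-971/1024,-1941/2048 | -485/512,-121/128,-15/16,-7/8,-3/4,-1/2,0 } so -3881/4096
value(rbrrrrbbrbrbbr) = { -1,-31/32,-61/64,-243/256,-971/1024,-1941/2048 | -3881/4096,-485/512,-121/128,-15/16,-7/8,-3/4,-1/2,0 } so -7763/8192
value(rbrrrrbbrbrbbrb) = { -1,-31/32,-61/64,-243/256,-971/1024,-1941/2048,-7763/8192 | -3881/4096,-485/512,-121/128,-15/16,-7/8,-3/4,-1/2,0 } so -15525/16384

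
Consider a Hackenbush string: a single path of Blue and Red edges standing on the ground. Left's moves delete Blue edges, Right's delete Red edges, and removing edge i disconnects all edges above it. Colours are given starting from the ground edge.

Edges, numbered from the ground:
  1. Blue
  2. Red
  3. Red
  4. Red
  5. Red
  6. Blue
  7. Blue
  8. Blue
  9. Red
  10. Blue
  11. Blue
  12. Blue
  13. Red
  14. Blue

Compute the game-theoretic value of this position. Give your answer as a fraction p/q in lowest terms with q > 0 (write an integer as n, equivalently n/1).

955/8192

1 of 14 · B · max L 0 · min R +∞ gives 1
2 of 14 · BR · max L 0 · min R 1 gives 1/2
3 of 14 · BRR · max L 0 · min R 1/2 gives 1/4
4 of 14 · BRRR · max L 0 · min R 1/4 gives 1/8
5 of 14 · BRRRR · max L 0 · min R 1/8 gives 1/16
6 of 14 · BRRRRB · max L 1/16 · min R 1/8 gives 3/32
7 of 14 · BRRRRBB · max L 3/32 · min R 1/8 gives 7/64
8 of 14 · BRRRRBBB · max L 7/64 · min R 1/8 gives 15/128
9 of 14 · BRRRRBBBR · max L 7/64 · min R 15/128 gives 29/256
10 of 14 · BRRRRBBBRB · max L 29/256 · min R 15/128 gives 59/512
11 of 14 · BRRRRBBBRBB · max L 59/512 · min R 15/128 gives 119/1024
12 of 14 · BRRRRBBBRBBB · max L 119/1024 · min R 15/128 gives 239/2048
13 of 14 · BRRRRBBBRBBBR · max L 119/1024 · min R 239/2048 gives 477/4096
14 of 14 · BRRRRBBBRBBBRB · max L 477/4096 · min R 239/2048 gives 955/8192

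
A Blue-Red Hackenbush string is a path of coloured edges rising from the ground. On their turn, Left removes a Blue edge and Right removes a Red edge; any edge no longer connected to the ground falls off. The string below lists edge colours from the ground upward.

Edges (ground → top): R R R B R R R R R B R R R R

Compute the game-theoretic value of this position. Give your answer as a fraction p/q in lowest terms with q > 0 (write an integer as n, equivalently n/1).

-6111/2048

Build G(s[:k]) for k = 1..14, string s = R R R B R R R R R B R R R R.
R: Left { — }, Right { 0 } so simplest -1
RR: Left { — }, Right { -1; 0 } so simplest -2
RRR: Left { — }, Right { -2; -1; 0 } so simplest -3
RRRB: Left { -3 }, Right { -2; -1; 0 } so simplest -5/2
RRRBR: Left { -3 }, Right { -5/2; -2; -1; 0 } so simplest -11/4
RRRBRR: Left { -3 }, Right { -11/4; -5/2; -2; -1; 0 } so simplest -23/8
RRRBRRR: Left { -3 }, Right { -23/8; -11/4; -5/2; -2; -1; 0 } so simplest -47/16
RRRBRRRR: Left { -3 }, Right { -47/16; -23/8; -11/4; -5/2; -2; -1; 0 } so simplest -95/32
RRRBRRRRR: Left { -3 }, Right { -95/32; -47/16; -23/8; -11/4; -5/2; -2; -1; 0 } so simplest -191/64
RRRBRRRRRB: Left { -3; -191/64 }, Right { -95/32; -47/16; -23/8; -11/4; -5/2; -2; -1; 0 } so simplest -381/128
RRRBRRRRRBR: Left { -3; -191/64 }, Right { -381/128; -95/32; -47/16; -23/8; -11/4; -5/2; -2; -1; 0 } so simplest -763/256
RRRBRRRRRBRR: Left { -3; -191/64 }, Right { -763/256; -381/128; -95/32; -47/16; -23/8; -11/4; -5/2; -2; -1; 0 } so simplest -1527/512
RRRBRRRRRBRRR: Left { -3; -191/64 }, Right { -1527/512; -763/256; -381/128; -95/32; -47/16; -23/8; -11/4; -5/2; -2; -1; 0 } so simplest -3055/1024
RRRBRRRRRBRRRR: Left { -3; -191/64 }, Right { -3055/1024; -1527/512; -763/256; -381/128; -95/32; -47/16; -23/8; -11/4; -5/2; -2; -1; 0 } so simplest -6111/2048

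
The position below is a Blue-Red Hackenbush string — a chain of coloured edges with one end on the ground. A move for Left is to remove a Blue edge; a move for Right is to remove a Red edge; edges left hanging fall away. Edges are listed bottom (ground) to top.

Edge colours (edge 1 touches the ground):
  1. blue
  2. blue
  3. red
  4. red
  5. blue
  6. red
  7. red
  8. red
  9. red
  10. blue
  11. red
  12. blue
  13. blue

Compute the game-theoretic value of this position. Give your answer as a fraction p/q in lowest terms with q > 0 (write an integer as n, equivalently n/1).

g(b) = { 0 |  } = 1
g(bb) = { 0,1 |  } = 2
g(bbr) = { 0,1 | 2 } = 3/2
g(bbrr) = { 0,1 | 3/2,2 } = 5/4
g(bbrrb) = { 0,1,5/4 | 3/2,2 } = 11/8
g(bbrrbr) = { 0,1,5/4 | 11/8,3/2,2 } = 21/16
g(bbrrbrr) = { 0,1,5/4 | 21/16,11/8,3/2,2 } = 41/32
g(bbrrbrrr) = { 0,1,5/4 | 41/32,21/16,11/8,3/2,2 } = 81/64
g(bbrrbrrrr) = { 0,1,5/4 | 81/64,41/32,21/16,11/8,3/2,2 } = 161/128
g(bbrrbrrrrb) = { 0,1,5/4,161/128 | 81/64,41/32,21/16,11/8,3/2,2 } = 323/256
g(bbrrbrrrrbr) = { 0,1,5/4,161/128 | 323/256,81/64,41/32,21/16,11/8,3/2,2 } = 645/512
g(bbrrbrrrrbrb) = { 0,1,5/4,161/128,645/512 | 323/256,81/64,41/32,21/16,11/8,3/2,2 } = 1291/1024
g(bbrrbrrrrbrbb) = { 0,1,5/4,161/128,645/512,1291/1024 | 323/256,81/64,41/32,21/16,11/8,3/2,2 } = 2583/2048

2583/2048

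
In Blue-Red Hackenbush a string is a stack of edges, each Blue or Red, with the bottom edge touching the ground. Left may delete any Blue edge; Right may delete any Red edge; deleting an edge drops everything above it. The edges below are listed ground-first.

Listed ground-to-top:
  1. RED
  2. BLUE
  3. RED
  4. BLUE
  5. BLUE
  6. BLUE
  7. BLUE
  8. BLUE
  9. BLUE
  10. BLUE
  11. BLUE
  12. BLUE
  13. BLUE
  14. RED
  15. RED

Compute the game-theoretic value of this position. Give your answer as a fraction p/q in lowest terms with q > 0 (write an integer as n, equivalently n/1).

v(R) = { — | 0 } gives -1
v(RB) = { -1 | 0 } gives -1/2
v(RBR) = { -1 | -1/2 0 } gives -3/4
v(RBRB) = { -1 -3/4 | -1/2 0 } gives -5/8
v(RBRBB) = { -1 -3/4 -5/8 | -1/2 0 } gives -9/16
v(RBRBBB) = { -1 -3/4 -5/8 -9/16 | -1/2 0 } gives -17/32
v(RBRBBBB) = { -1 -3/4 -5/8 -9/16 -17/32 | -1/2 0 } gives -33/64
v(RBRBBBBB) = { -1 -3/4 -5/8 -9/16 -17/32 -33/64 | -1/2 0 } gives -65/128
v(RBRBBBBBB) = { -1 -3/4 -5/8 -9/16 -17/32 -33/64 -65/128 | -1/2 0 } gives -129/256
v(RBRBBBBBBB) = { -1 -3/4 -5/8 -9/16 -17/32 -33/64 -65/128 -129/256 | -1/2 0 } gives -257/512
v(RBRBBBBBBBB) = { -1 -3/4 -5/8 -9/16 -17/32 -33/64 -65/128 -129/256 -257/512 | -1/2 0 } gives -513/1024
v(RBRBBBBBBBBB) = { -1 -3/4 -5/8 -9/16 -17/32 -33/64 -65/128 -129/256 -257/512 -513/1024 | -1/2 0 } gives -1025/2048
v(RBRBBBBBBBBBB) = { -1 -3/4 -5/8 -9/16 -17/32 -33/64 -65/128 -129/256 -257/512 -513/1024 -1025/2048 | -1/2 0 } gives -2049/4096
v(RBRBBBBBBBBBBR) = { -1 -3/4 -5/8 -9/16 -17/32 -33/64 -65/128 -129/256 -257/512 -513/1024 -1025/2048 | -2049/4096 -1/2 0 } gives -4099/8192
v(RBRBBBBBBBBBBRR) = { -1 -3/4 -5/8 -9/16 -17/32 -33/64 -65/128 -129/256 -257/512 -513/1024 -1025/2048 | -4099/8192 -2049/4096 -1/2 0 } gives -8199/16384

-8199/16384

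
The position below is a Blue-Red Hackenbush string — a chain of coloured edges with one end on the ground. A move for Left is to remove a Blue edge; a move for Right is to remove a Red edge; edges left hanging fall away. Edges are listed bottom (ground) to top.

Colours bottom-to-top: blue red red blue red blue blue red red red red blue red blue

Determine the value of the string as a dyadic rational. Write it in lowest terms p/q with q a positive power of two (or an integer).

Build value(s[:k]) for k = 1..14, string s = blue red red blue red blue blue red red red red blue red blue.
value_1 [b]  L=[0]  R=[—]  — 1
value_2 [br]  L=[0]  R=[1]  — 1/2
value_3 [brr]  L=[0]  R=[1/2, 1]  — 1/4
value_4 [brrb]  L=[0, 1/4]  R=[1/2, 1]  — 3/8
value_5 [brrbr]  L=[0, 1/4]  R=[3/8, 1/2, 1]  — 5/16
value_6 [brrbrb]  L=[0, 1/4, 5/16]  R=[3/8, 1/2, 1]  — 11/32
value_7 [brrbrbb]  L=[0, 1/4, 5/16, 11/32]  R=[3/8, 1/2, 1]  — 23/64
value_8 [brrbrbbr]  L=[0, 1/4, 5/16, 11/32]  R=[23/64, 3/8, 1/2, 1]  — 45/128
value_9 [brrbrbbrr]  L=[0, 1/4, 5/16, 11/32]  R=[45/128, 23/64, 3/8, 1/2, 1]  — 89/256
value_10 [brrbrbbrrr]  L=[0, 1/4, 5/16, 11/32]  R=[89/256, 45/128, 23/64, 3/8, 1/2, 1]  — 177/512
value_11 [brrbrbbrrrr]  L=[0, 1/4, 5/16, 11/32]  R=[177/512, 89/256, 45/128, 23/64, 3/8, 1/2, 1]  — 353/1024
value_12 [brrbrbbrrrrb]  L=[0, 1/4, 5/16, 11/32, 353/1024]  R=[177/512, 89/256, 45/128, 23/64, 3/8, 1/2, 1]  — 707/2048
value_13 [brrbrbbrrrrbr]  L=[0, 1/4, 5/16, 11/32, 353/1024]  R=[707/2048, 177/512, 89/256, 45/128, 23/64, 3/8, 1/2, 1]  — 1413/4096
value_14 [brrbrbbrrrrbrb]  L=[0, 1/4, 5/16, 11/32, 353/1024, 1413/4096]  R=[707/2048, 177/512, 89/256, 45/128, 23/64, 3/8, 1/2, 1]  — 2827/8192

2827/8192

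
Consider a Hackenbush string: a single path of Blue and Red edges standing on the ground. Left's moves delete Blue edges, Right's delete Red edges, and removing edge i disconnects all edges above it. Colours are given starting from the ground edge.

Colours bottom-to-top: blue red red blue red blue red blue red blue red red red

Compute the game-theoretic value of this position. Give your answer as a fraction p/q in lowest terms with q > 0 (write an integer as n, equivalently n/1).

b: Left { 0 }, Right { ∅ } — simplest 1
br: Left { 0 }, Right { 1 } — simplest 1/2
brr: Left { 0 }, Right { 1/2 1 } — simplest 1/4
brrb: Left { 0 1/4 }, Right { 1/2 1 } — simplest 3/8
brrbr: Left { 0 1/4 }, Right { 3/8 1/2 1 } — simplest 5/16
brrbrb: Left { 0 1/4 5/16 }, Right { 3/8 1/2 1 } — simplest 11/32
brrbrbr: Left { 0 1/4 5/16 }, Right { 11/32 3/8 1/2 1 } — simplest 21/64
brrbrbrb: Left { 0 1/4 5/16 21/64 }, Right { 11/32 3/8 1/2 1 } — simplest 43/128
brrbrbrbr: Left { 0 1/4 5/16 21/64 }, Right { 43/128 11/32 3/8 1/2 1 } — simplest 85/256
brrbrbrbrb: Left { 0 1/4 5/16 21/64 85/256 }, Right { 43/128 11/32 3/8 1/2 1 } — simplest 171/512
brrbrbrbrbr: Left { 0 1/4 5/16 21/64 85/256 }, Right { 171/512 43/128 11/32 3/8 1/2 1 } — simplest 341/1024
brrbrbrbrbrr: Left { 0 1/4 5/16 21/64 85/256 }, Right { 341/1024 171/512 43/128 11/32 3/8 1/2 1 } — simplest 681/2048
brrbrbrbrbrrr: Left { 0 1/4 5/16 21/64 85/256 }, Right { 681/2048 341/1024 171/512 43/128 11/32 3/8 1/2 1 } — simplest 1361/4096

1361/4096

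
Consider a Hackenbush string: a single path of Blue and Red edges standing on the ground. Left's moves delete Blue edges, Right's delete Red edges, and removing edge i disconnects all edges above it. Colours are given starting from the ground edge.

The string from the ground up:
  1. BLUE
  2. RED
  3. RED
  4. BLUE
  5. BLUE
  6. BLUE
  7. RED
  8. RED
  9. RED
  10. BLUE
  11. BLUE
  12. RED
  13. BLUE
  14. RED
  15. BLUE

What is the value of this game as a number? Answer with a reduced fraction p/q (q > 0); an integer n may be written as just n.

Recurse on prefixes of the 15-edge string BLUE RED RED BLUE BLUE BLUE RED RED RED BLUE BLUE RED BLUE RED BLUE:
B: Left { 0 }, Right {  } = simplest 1
BR: Left { 0 }, Right { 1 } = simplest 1/2
BRR: Left { 0 }, Right { 1/2,1 } = simplest 1/4
BRRB: Left { 0,1/4 }, Right { 1/2,1 } = simplest 3/8
BRRBB: Left { 0,1/4,3/8 }, Right { 1/2,1 } = simplest 7/16
BRRBBB: Left { 0,1/4,3/8,7/16 }, Right { 1/2,1 } = simplest 15/32
BRRBBBR: Left { 0,1/4,3/8,7/16 }, Right { 15/32,1/2,1 } = simplest 29/64
BRRBBBRR: Left { 0,1/4,3/8,7/16 }, Right { 29/64,15/32,1/2,1 } = simplest 57/128
BRRBBBRRR: Left { 0,1/4,3/8,7/16 }, Right { 57/128,29/64,15/32,1/2,1 } = simplest 113/256
BRRBBBRRRB: Left { 0,1/4,3/8,7/16,113/256 }, Right { 57/128,29/64,15/32,1/2,1 } = simplest 227/512
BRRBBBRRRBB: Left { 0,1/4,3/8,7/16,113/256,227/512 }, Right { 57/128,29/64,15/32,1/2,1 } = simplest 455/1024
BRRBBBRRRBBR: Left { 0,1/4,3/8,7/16,113/256,227/512 }, Right { 455/1024,57/128,29/64,15/32,1/2,1 } = simplest 909/2048
BRRBBBRRRBBRB: Left { 0,1/4,3/8,7/16,113/256,227/512,909/2048 }, Right { 455/1024,57/128,29/64,15/32,1/2,1 } = simplest 1819/4096
BRRBBBRRRBBRBR: Left { 0,1/4,3/8,7/16,113/256,227/512,909/2048 }, Right { 1819/4096,455/1024,57/128,29/64,15/32,1/2,1 } = simplest 3637/8192
BRRBBBRRRBBRBRB: Left { 0,1/4,3/8,7/16,113/256,227/512,909/2048,3637/8192 }, Right { 1819/4096,455/1024,57/128,29/64,15/32,1/2,1 } = simplest 7275/16384

7275/16384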